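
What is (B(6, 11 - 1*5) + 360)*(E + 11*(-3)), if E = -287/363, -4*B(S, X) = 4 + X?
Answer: -398645/33 ≈ -12080.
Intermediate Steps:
B(S, X) = -1 - X/4 (B(S, X) = -(4 + X)/4 = -1 - X/4)
E = -287/363 (E = -287*1/363 = -287/363 ≈ -0.79063)
(B(6, 11 - 1*5) + 360)*(E + 11*(-3)) = ((-1 - (11 - 1*5)/4) + 360)*(-287/363 + 11*(-3)) = ((-1 - (11 - 5)/4) + 360)*(-287/363 - 33) = ((-1 - ¼*6) + 360)*(-12266/363) = ((-1 - 3/2) + 360)*(-12266/363) = (-5/2 + 360)*(-12266/363) = (715/2)*(-12266/363) = -398645/33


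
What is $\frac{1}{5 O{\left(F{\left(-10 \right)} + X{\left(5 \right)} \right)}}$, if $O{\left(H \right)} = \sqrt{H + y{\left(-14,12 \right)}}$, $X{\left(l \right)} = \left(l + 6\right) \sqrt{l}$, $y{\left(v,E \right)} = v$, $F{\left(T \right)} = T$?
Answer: $\frac{1}{5 \sqrt{-24 + 11 \sqrt{5}}} \approx 0.2589$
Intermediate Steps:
$X{\left(l \right)} = \sqrt{l} \left(6 + l\right)$ ($X{\left(l \right)} = \left(6 + l\right) \sqrt{l} = \sqrt{l} \left(6 + l\right)$)
$O{\left(H \right)} = \sqrt{-14 + H}$ ($O{\left(H \right)} = \sqrt{H - 14} = \sqrt{-14 + H}$)
$\frac{1}{5 O{\left(F{\left(-10 \right)} + X{\left(5 \right)} \right)}} = \frac{1}{5 \sqrt{-14 - \left(10 - \sqrt{5} \left(6 + 5\right)\right)}} = \frac{1}{5 \sqrt{-14 - \left(10 - \sqrt{5} \cdot 11\right)}} = \frac{1}{5 \sqrt{-14 - \left(10 - 11 \sqrt{5}\right)}} = \frac{1}{5 \sqrt{-24 + 11 \sqrt{5}}}$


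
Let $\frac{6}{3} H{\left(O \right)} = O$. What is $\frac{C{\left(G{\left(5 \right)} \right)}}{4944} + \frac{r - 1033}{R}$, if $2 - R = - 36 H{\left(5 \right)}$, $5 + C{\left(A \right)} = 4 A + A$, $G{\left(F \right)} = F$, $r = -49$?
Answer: $- \frac{334223}{28428} \approx -11.757$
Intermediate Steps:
$H{\left(O \right)} = \frac{O}{2}$
$C{\left(A \right)} = -5 + 5 A$ ($C{\left(A \right)} = -5 + \left(4 A + A\right) = -5 + 5 A$)
$R = 92$ ($R = 2 - - 36 \cdot \frac{1}{2} \cdot 5 = 2 - \left(-36\right) \frac{5}{2} = 2 - -90 = 2 + 90 = 92$)
$\frac{C{\left(G{\left(5 \right)} \right)}}{4944} + \frac{r - 1033}{R} = \frac{-5 + 5 \cdot 5}{4944} + \frac{-49 - 1033}{92} = \left(-5 + 25\right) \frac{1}{4944} + \left(-49 - 1033\right) \frac{1}{92} = 20 \cdot \frac{1}{4944} - \frac{541}{46} = \frac{5}{1236} - \frac{541}{46} = - \frac{334223}{28428}$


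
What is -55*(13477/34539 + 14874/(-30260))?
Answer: 582554863/104515014 ≈ 5.5739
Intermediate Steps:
-55*(13477/34539 + 14874/(-30260)) = -55*(13477*(1/34539) + 14874*(-1/30260)) = -55*(13477/34539 - 7437/15130) = -55*(-52959533/522575070) = 582554863/104515014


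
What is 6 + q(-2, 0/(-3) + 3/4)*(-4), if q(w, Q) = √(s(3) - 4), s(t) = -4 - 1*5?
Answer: 6 - 4*I*√13 ≈ 6.0 - 14.422*I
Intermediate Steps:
s(t) = -9 (s(t) = -4 - 5 = -9)
q(w, Q) = I*√13 (q(w, Q) = √(-9 - 4) = √(-13) = I*√13)
6 + q(-2, 0/(-3) + 3/4)*(-4) = 6 + (I*√13)*(-4) = 6 - 4*I*√13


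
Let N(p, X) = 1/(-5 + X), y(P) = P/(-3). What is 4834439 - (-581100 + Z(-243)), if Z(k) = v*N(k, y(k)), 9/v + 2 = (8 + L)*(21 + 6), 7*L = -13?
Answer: 472083365645/87172 ≈ 5.4155e+6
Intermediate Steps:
L = -13/7 (L = (⅐)*(-13) = -13/7 ≈ -1.8571)
v = 63/1147 (v = 9/(-2 + (8 - 13/7)*(21 + 6)) = 9/(-2 + (43/7)*27) = 9/(-2 + 1161/7) = 9/(1147/7) = 9*(7/1147) = 63/1147 ≈ 0.054926)
y(P) = -P/3 (y(P) = P*(-⅓) = -P/3)
Z(k) = 63/(1147*(-5 - k/3))
4834439 - (-581100 + Z(-243)) = 4834439 - (-581100 - 189/(17205 + 1147*(-243))) = 4834439 - (-581100 - 189/(17205 - 278721)) = 4834439 - (-581100 - 189/(-261516)) = 4834439 - (-581100 - 189*(-1/261516)) = 4834439 - (-581100 + 63/87172) = 4834439 - 1*(-50655649137/87172) = 4834439 + 50655649137/87172 = 472083365645/87172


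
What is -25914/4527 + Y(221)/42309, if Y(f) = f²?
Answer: -97254691/21281427 ≈ -4.5699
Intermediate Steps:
-25914/4527 + Y(221)/42309 = -25914/4527 + 221²/42309 = -25914*1/4527 + 48841*(1/42309) = -8638/1509 + 48841/42309 = -97254691/21281427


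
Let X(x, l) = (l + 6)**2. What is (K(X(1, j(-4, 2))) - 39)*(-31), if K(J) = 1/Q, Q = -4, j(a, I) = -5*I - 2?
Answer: 4867/4 ≈ 1216.8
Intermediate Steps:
j(a, I) = -2 - 5*I
X(x, l) = (6 + l)**2
K(J) = -1/4 (K(J) = 1/(-4) = -1/4)
(K(X(1, j(-4, 2))) - 39)*(-31) = (-1/4 - 39)*(-31) = -157/4*(-31) = 4867/4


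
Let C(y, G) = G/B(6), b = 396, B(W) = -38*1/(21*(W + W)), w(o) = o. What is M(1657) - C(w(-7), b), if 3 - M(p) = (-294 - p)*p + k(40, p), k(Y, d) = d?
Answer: 61441803/19 ≈ 3.2338e+6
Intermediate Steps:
B(W) = -19/(21*W) (B(W) = -38*1/(42*W) = -19/(21*W))
M(p) = 3 - p - p*(-294 - p) (M(p) = 3 - ((-294 - p)*p + p) = 3 - (p*(-294 - p) + p) = 3 - (p + p*(-294 - p)) = 3 + (-p - p*(-294 - p)) = 3 - p - p*(-294 - p))
C(y, G) = -126*G/19 (C(y, G) = G/((-19/21/6)) = G/((-19/21*⅙)) = G/(-19/126) = G*(-126/19) = -126*G/19)
M(1657) - C(w(-7), b) = (3 + 1657² + 293*1657) - (-126)*396/19 = (3 + 2745649 + 485501) - 1*(-49896/19) = 3231153 + 49896/19 = 61441803/19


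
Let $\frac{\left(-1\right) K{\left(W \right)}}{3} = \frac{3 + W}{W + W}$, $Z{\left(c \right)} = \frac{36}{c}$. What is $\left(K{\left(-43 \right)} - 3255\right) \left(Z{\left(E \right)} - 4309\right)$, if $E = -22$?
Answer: $\frac{6639565425}{473} \approx 1.4037 \cdot 10^{7}$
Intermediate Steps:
$K{\left(W \right)} = - \frac{3 \left(3 + W\right)}{2 W}$ ($K{\left(W \right)} = - 3 \frac{3 + W}{W + W} = - 3 \frac{3 + W}{2 W} = - \frac{3 \left(3 + W\right)}{2 W}$)
$\left(K{\left(-43 \right)} - 3255\right) \left(Z{\left(E \right)} - 4309\right) = \left(\frac{3 \left(-3 - -43\right)}{2 \left(-43\right)} - 3255\right) \left(\frac{36}{-22} - 4309\right) = \left(\frac{3}{2} \left(- \frac{1}{43}\right) \left(-3 + 43\right) - 3255\right) \left(36 \left(- \frac{1}{22}\right) - 4309\right) = \left(\frac{3}{2} \left(- \frac{1}{43}\right) 40 - 3255\right) \left(- \frac{18}{11} - 4309\right) = \left(- \frac{60}{43} - 3255\right) \left(- \frac{47417}{11}\right) = \left(- \frac{140025}{43}\right) \left(- \frac{47417}{11}\right) = \frac{6639565425}{473}$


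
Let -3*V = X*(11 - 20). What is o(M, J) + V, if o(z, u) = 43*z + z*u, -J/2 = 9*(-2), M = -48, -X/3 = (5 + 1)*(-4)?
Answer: -3576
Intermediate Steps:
X = 72 (X = -3*(5 + 1)*(-4) = -18*(-4) = -3*(-24) = 72)
J = 36 (J = -18*(-2) = -2*(-18) = 36)
V = 216 (V = -24*(11 - 20) = -24*(-9) = -⅓*(-648) = 216)
o(z, u) = 43*z + u*z
o(M, J) + V = -48*(43 + 36) + 216 = -48*79 + 216 = -3792 + 216 = -3576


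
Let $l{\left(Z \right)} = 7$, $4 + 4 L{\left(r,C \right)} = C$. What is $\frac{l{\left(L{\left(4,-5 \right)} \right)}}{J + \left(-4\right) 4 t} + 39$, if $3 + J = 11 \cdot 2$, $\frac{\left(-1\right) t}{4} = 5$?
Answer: $\frac{13228}{339} \approx 39.021$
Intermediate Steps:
$t = -20$ ($t = \left(-4\right) 5 = -20$)
$L{\left(r,C \right)} = -1 + \frac{C}{4}$
$J = 19$ ($J = -3 + 11 \cdot 2 = -3 + 22 = 19$)
$\frac{l{\left(L{\left(4,-5 \right)} \right)}}{J + \left(-4\right) 4 t} + 39 = \frac{1}{19 + \left(-4\right) 4 \left(-20\right)} 7 + 39 = \frac{1}{19 - -320} \cdot 7 + 39 = \frac{1}{19 + 320} \cdot 7 + 39 = \frac{1}{339} \cdot 7 + 39 = \frac{7}{339} + 39 = \frac{13228}{339}$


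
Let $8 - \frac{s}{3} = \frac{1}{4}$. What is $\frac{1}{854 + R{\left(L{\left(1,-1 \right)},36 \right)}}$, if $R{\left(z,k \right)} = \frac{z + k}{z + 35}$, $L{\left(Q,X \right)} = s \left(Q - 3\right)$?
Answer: $\frac{23}{19663} \approx 0.0011697$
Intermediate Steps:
$s = \frac{93}{4}$ ($s = 24 - \frac{3}{4} = \frac{93}{4} \approx 23.25$)
$L{\left(Q,X \right)} = - \frac{279}{4} + \frac{93 Q}{4}$ ($L{\left(Q,X \right)} = \frac{93 \left(Q - 3\right)}{4} = \frac{93 \left(-3 + Q\right)}{4} = - \frac{279}{4} + \frac{93 Q}{4}$)
$R{\left(z,k \right)} = \frac{k + z}{35 + z}$
$\frac{1}{854 + R{\left(L{\left(1,-1 \right)},36 \right)}} = \frac{1}{854 + \frac{36 + \left(- \frac{279}{4} + \frac{93}{4} \cdot 1\right)}{35 + \left(- \frac{279}{4} + \frac{93}{4} \cdot 1\right)}} = \frac{1}{854 + \frac{36 + \left(- \frac{279}{4} + \frac{93}{4}\right)}{35 + \left(- \frac{279}{4} + \frac{93}{4}\right)}} = \frac{1}{854 + \frac{36 - \frac{93}{2}}{35 - \frac{93}{2}}} = \frac{1}{854 + \frac{1}{- \frac{23}{2}} \left(- \frac{21}{2}\right)} = \frac{1}{854 - - \frac{21}{23}} = \frac{1}{854 + \frac{21}{23}} = \frac{1}{\frac{19663}{23}} = \frac{23}{19663}$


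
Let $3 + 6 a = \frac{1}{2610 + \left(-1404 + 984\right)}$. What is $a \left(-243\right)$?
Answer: $\frac{177363}{1460} \approx 121.48$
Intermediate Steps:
$a = - \frac{6569}{13140}$ ($a = - \frac{1}{2} + \frac{1}{6 \left(2610 + \left(-1404 + 984\right)\right)} = - \frac{1}{2} + \frac{1}{6 \left(2610 - 420\right)} = - \frac{1}{2} + \frac{1}{6 \cdot 2190} = - \frac{1}{2} + \frac{1}{6} \cdot \frac{1}{2190} = - \frac{1}{2} + \frac{1}{13140} = - \frac{6569}{13140} \approx -0.49992$)
$a \left(-243\right) = \left(- \frac{6569}{13140}\right) \left(-243\right) = \frac{177363}{1460}$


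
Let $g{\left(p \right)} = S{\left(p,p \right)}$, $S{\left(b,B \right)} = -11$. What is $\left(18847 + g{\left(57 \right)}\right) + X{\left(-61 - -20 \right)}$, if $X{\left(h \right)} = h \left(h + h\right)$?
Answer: $22198$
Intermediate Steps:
$g{\left(p \right)} = -11$
$X{\left(h \right)} = 2 h^{2}$ ($X{\left(h \right)} = h 2 h = 2 h^{2}$)
$\left(18847 + g{\left(57 \right)}\right) + X{\left(-61 - -20 \right)} = \left(18847 - 11\right) + 2 \left(-61 - -20\right)^{2} = 18836 + 2 \left(-61 + 20\right)^{2} = 18836 + 2 \left(-41\right)^{2} = 18836 + 2 \cdot 1681 = 18836 + 3362 = 22198$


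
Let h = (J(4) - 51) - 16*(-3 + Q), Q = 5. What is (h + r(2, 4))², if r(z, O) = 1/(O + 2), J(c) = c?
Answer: 223729/36 ≈ 6214.7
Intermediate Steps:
r(z, O) = 1/(2 + O)
h = -79 (h = (4 - 51) - 16*(-3 + 5) = -47 - 16*2 = -47 - 4*8 = -47 - 32 = -79)
(h + r(2, 4))² = (-79 + 1/(2 + 4))² = (-79 + 1/6)² = (-79 + ⅙)² = (-473/6)² = 223729/36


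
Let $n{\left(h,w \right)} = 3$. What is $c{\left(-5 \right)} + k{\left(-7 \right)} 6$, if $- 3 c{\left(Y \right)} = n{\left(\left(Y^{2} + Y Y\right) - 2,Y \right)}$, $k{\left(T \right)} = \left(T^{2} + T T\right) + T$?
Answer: $545$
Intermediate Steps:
$k{\left(T \right)} = T + 2 T^{2}$ ($k{\left(T \right)} = \left(T^{2} + T^{2}\right) + T = 2 T^{2} + T = T + 2 T^{2}$)
$c{\left(Y \right)} = -1$ ($c{\left(Y \right)} = \left(- \frac{1}{3}\right) 3 = -1$)
$c{\left(-5 \right)} + k{\left(-7 \right)} 6 = -1 + - 7 \left(1 + 2 \left(-7\right)\right) 6 = -1 + - 7 \left(1 - 14\right) 6 = -1 + \left(-7\right) \left(-13\right) 6 = -1 + 91 \cdot 6 = -1 + 546 = 545$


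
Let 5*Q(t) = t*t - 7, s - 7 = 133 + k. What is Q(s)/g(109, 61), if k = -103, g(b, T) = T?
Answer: 1362/305 ≈ 4.4656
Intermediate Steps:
s = 37 (s = 7 + (133 - 103) = 7 + 30 = 37)
Q(t) = -7/5 + t²/5 (Q(t) = (t*t - 7)/5 = (t² - 7)/5 = (-7 + t²)/5 = -7/5 + t²/5)
Q(s)/g(109, 61) = (-7/5 + (⅕)*37²)/61 = (-7/5 + (⅕)*1369)*(1/61) = (-7/5 + 1369/5)*(1/61) = (1362/5)*(1/61) = 1362/305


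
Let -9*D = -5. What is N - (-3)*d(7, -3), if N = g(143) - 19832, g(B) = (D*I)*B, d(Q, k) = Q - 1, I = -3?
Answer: -60157/3 ≈ -20052.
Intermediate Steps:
d(Q, k) = -1 + Q
D = 5/9 (D = -⅑*(-5) = 5/9 ≈ 0.55556)
g(B) = -5*B/3 (g(B) = ((5/9)*(-3))*B = -5*B/3)
N = -60211/3 (N = -5/3*143 - 19832 = -715/3 - 19832 = -60211/3 ≈ -20070.)
N - (-3)*d(7, -3) = -60211/3 - (-3)*(-1 + 7) = -60211/3 - (-3)*6 = -60211/3 - 1*(-18) = -60211/3 + 18 = -60157/3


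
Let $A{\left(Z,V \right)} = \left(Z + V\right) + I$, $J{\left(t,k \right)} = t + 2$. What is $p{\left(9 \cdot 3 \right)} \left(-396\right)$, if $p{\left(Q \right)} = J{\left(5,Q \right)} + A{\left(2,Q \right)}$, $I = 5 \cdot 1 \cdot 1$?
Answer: $-16236$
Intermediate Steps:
$J{\left(t,k \right)} = 2 + t$
$I = 5$ ($I = 5 \cdot 1 = 5$)
$A{\left(Z,V \right)} = 5 + V + Z$ ($A{\left(Z,V \right)} = \left(Z + V\right) + 5 = \left(V + Z\right) + 5 = 5 + V + Z$)
$p{\left(Q \right)} = 14 + Q$ ($p{\left(Q \right)} = \left(2 + 5\right) + \left(5 + Q + 2\right) = 7 + \left(7 + Q\right) = 14 + Q$)
$p{\left(9 \cdot 3 \right)} \left(-396\right) = \left(14 + 9 \cdot 3\right) \left(-396\right) = \left(14 + 27\right) \left(-396\right) = 41 \left(-396\right) = -16236$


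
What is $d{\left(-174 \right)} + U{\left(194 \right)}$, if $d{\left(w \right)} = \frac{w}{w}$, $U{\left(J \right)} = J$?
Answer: $195$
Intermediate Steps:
$d{\left(w \right)} = 1$
$d{\left(-174 \right)} + U{\left(194 \right)} = 1 + 194 = 195$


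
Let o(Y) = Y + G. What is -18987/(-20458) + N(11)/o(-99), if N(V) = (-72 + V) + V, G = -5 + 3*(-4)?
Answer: 403174/296641 ≈ 1.3591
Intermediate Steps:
G = -17 (G = -5 - 12 = -17)
o(Y) = -17 + Y (o(Y) = Y - 17 = -17 + Y)
N(V) = -72 + 2*V
-18987/(-20458) + N(11)/o(-99) = -18987/(-20458) + (-72 + 2*11)/(-17 - 99) = -18987*(-1/20458) + (-72 + 22)/(-116) = 18987/20458 - 50*(-1/116) = 18987/20458 + 25/58 = 403174/296641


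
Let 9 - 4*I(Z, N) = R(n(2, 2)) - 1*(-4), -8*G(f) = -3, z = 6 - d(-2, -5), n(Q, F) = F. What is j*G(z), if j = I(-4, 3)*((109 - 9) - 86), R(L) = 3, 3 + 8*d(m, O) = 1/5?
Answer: 21/8 ≈ 2.6250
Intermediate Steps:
d(m, O) = -7/20 (d(m, O) = -3/8 + (1/8)/5 = -3/8 + (1/8)*(1/5) = -3/8 + 1/40 = -7/20)
z = 127/20 (z = 6 - 1*(-7/20) = 6 + 7/20 = 127/20 ≈ 6.3500)
G(f) = 3/8 (G(f) = -1/8*(-3) = 3/8)
I(Z, N) = 1/2 (I(Z, N) = 9/4 - (3 - 1*(-4))/4 = 9/4 - (3 + 4)/4 = 9/4 - 1/4*7 = 9/4 - 7/4 = 1/2)
j = 7 (j = ((109 - 9) - 86)/2 = (100 - 86)/2 = (1/2)*14 = 7)
j*G(z) = 7*(3/8) = 21/8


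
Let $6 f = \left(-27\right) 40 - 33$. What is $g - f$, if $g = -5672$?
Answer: $- \frac{10973}{2} \approx -5486.5$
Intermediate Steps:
$f = - \frac{371}{2}$ ($f = \frac{\left(-27\right) 40 - 33}{6} = \frac{-1080 - 33}{6} = \frac{1}{6} \left(-1113\right) = - \frac{371}{2} \approx -185.5$)
$g - f = -5672 - - \frac{371}{2} = -5672 + \frac{371}{2} = - \frac{10973}{2}$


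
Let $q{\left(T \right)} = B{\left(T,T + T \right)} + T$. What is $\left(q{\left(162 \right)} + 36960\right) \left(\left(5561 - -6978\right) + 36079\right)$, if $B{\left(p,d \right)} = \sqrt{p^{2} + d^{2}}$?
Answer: $1804797396 + 7876116 \sqrt{5} \approx 1.8224 \cdot 10^{9}$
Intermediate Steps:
$B{\left(p,d \right)} = \sqrt{d^{2} + p^{2}}$
$q{\left(T \right)} = T + \sqrt{5} \sqrt{T^{2}}$ ($q{\left(T \right)} = \sqrt{\left(T + T\right)^{2} + T^{2}} + T = \sqrt{\left(2 T\right)^{2} + T^{2}} + T = \sqrt{4 T^{2} + T^{2}} + T = \sqrt{5 T^{2}} + T = \sqrt{5} \sqrt{T^{2}} + T = T + \sqrt{5} \sqrt{T^{2}}$)
$\left(q{\left(162 \right)} + 36960\right) \left(\left(5561 - -6978\right) + 36079\right) = \left(\left(162 + \sqrt{5} \sqrt{162^{2}}\right) + 36960\right) \left(\left(5561 - -6978\right) + 36079\right) = \left(\left(162 + \sqrt{5} \sqrt{26244}\right) + 36960\right) \left(\left(5561 + 6978\right) + 36079\right) = \left(\left(162 + \sqrt{5} \cdot 162\right) + 36960\right) \left(12539 + 36079\right) = \left(\left(162 + 162 \sqrt{5}\right) + 36960\right) 48618 = \left(37122 + 162 \sqrt{5}\right) 48618 = 1804797396 + 7876116 \sqrt{5}$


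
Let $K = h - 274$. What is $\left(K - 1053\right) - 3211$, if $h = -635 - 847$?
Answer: $-6020$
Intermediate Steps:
$h = -1482$
$K = -1756$ ($K = -1482 - 274 = -1756$)
$\left(K - 1053\right) - 3211 = \left(-1756 - 1053\right) - 3211 = -2809 - 3211 = -6020$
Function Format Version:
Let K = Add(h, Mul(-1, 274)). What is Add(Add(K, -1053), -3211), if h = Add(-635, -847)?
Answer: -6020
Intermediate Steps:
h = -1482
K = -1756 (K = Add(-1482, Mul(-1, 274)) = Add(-1482, -274) = -1756)
Add(Add(K, -1053), -3211) = Add(Add(-1756, -1053), -3211) = Add(-2809, -3211) = -6020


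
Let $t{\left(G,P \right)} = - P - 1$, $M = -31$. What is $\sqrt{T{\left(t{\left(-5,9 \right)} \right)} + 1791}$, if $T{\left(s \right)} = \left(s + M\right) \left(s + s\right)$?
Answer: $\sqrt{2611} \approx 51.098$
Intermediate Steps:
$t{\left(G,P \right)} = -1 - P$
$T{\left(s \right)} = 2 s \left(-31 + s\right)$ ($T{\left(s \right)} = \left(s - 31\right) \left(s + s\right) = \left(-31 + s\right) 2 s = 2 s \left(-31 + s\right)$)
$\sqrt{T{\left(t{\left(-5,9 \right)} \right)} + 1791} = \sqrt{2 \left(-1 - 9\right) \left(-31 - 10\right) + 1791} = \sqrt{2 \left(-10\right) \left(-31 - 10\right) + 1791} = \sqrt{2 \left(-10\right) \left(-41\right) + 1791} = \sqrt{820 + 1791} = \sqrt{2611}$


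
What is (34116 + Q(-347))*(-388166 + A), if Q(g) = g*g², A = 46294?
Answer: 14272406274704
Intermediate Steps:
Q(g) = g³
(34116 + Q(-347))*(-388166 + A) = (34116 + (-347)³)*(-388166 + 46294) = (34116 - 41781923)*(-341872) = -41747807*(-341872) = 14272406274704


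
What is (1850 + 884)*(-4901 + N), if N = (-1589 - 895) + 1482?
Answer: -16138802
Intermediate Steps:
N = -1002 (N = -2484 + 1482 = -1002)
(1850 + 884)*(-4901 + N) = (1850 + 884)*(-4901 - 1002) = 2734*(-5903) = -16138802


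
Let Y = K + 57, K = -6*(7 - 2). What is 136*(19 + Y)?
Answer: 6256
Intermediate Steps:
K = -30 (K = -6*5 = -30)
Y = 27 (Y = -30 + 57 = 27)
136*(19 + Y) = 136*(19 + 27) = 136*46 = 6256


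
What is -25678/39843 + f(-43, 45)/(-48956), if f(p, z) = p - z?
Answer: -313396496/487638477 ≈ -0.64268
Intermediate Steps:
-25678/39843 + f(-43, 45)/(-48956) = -25678/39843 + (-43 - 1*45)/(-48956) = -25678*1/39843 + (-43 - 45)*(-1/48956) = -25678/39843 - 88*(-1/48956) = -25678/39843 + 22/12239 = -313396496/487638477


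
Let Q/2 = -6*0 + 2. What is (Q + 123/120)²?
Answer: 40401/1600 ≈ 25.251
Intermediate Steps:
Q = 4 (Q = 2*(-6*0 + 2) = 2*(0 + 2) = 2*2 = 4)
(Q + 123/120)² = (4 + 123/120)² = (4 + 123*(1/120))² = (4 + 41/40)² = (201/40)² = 40401/1600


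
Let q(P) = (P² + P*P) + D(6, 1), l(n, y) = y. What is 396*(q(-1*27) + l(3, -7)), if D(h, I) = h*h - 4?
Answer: 587268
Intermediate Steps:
D(h, I) = -4 + h² (D(h, I) = h² - 4 = -4 + h²)
q(P) = 32 + 2*P² (q(P) = (P² + P*P) + (-4 + 6²) = (P² + P²) + (-4 + 36) = 2*P² + 32 = 32 + 2*P²)
396*(q(-1*27) + l(3, -7)) = 396*((32 + 2*(-1*27)²) - 7) = 396*((32 + 2*(-27)²) - 7) = 396*((32 + 2*729) - 7) = 396*((32 + 1458) - 7) = 396*(1490 - 7) = 396*1483 = 587268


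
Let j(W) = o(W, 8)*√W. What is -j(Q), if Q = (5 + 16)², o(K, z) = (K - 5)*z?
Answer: -73248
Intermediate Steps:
o(K, z) = z*(-5 + K) (o(K, z) = (-5 + K)*z = z*(-5 + K))
Q = 441 (Q = 21² = 441)
j(W) = √W*(-40 + 8*W) (j(W) = (8*(-5 + W))*√W = (-40 + 8*W)*√W = √W*(-40 + 8*W))
-j(Q) = -8*√441*(-5 + 441) = -8*21*436 = -1*73248 = -73248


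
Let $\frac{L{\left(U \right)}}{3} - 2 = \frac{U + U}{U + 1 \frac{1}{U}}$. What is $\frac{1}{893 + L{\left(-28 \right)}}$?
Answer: $\frac{785}{710419} \approx 0.001105$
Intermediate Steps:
$L{\left(U \right)} = 6 + \frac{6 U}{U + \frac{1}{U}}$ ($L{\left(U \right)} = 6 + 3 \frac{U + U}{U + 1 \frac{1}{U}} = 6 + 3 \frac{2 U}{U + \frac{1}{U}} = 6 + \frac{6 U}{U + \frac{1}{U}}$)
$\frac{1}{893 + L{\left(-28 \right)}} = \frac{1}{893 + \frac{6 \left(1 + 2 \left(-28\right)^{2}\right)}{1 + \left(-28\right)^{2}}} = \frac{1}{893 + \frac{6 \left(1 + 2 \cdot 784\right)}{1 + 784}} = \frac{1}{893 + \frac{6 \left(1 + 1568\right)}{785}} = \frac{1}{893 + 6 \cdot \frac{1}{785} \cdot 1569} = \frac{1}{893 + \frac{9414}{785}} = \frac{1}{\frac{710419}{785}} = \frac{785}{710419}$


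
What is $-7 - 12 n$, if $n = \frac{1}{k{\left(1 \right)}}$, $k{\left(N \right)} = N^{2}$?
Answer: $-19$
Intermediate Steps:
$n = 1$ ($n = \frac{1}{1^{2}} = 1^{-1} = 1$)
$-7 - 12 n = -7 - 12 = -19$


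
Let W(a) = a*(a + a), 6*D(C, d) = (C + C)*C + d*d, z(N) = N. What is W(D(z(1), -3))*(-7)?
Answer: -847/18 ≈ -47.056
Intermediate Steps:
D(C, d) = C²/3 + d²/6 (D(C, d) = ((C + C)*C + d*d)/6 = ((2*C)*C + d²)/6 = (2*C² + d²)/6 = (d² + 2*C²)/6 = C²/3 + d²/6)
W(a) = 2*a² (W(a) = a*(2*a) = 2*a²)
W(D(z(1), -3))*(-7) = (2*((⅓)*1² + (⅙)*(-3)²)²)*(-7) = (2*((⅓)*1 + (⅙)*9)²)*(-7) = (2*(⅓ + 3/2)²)*(-7) = (2*(11/6)²)*(-7) = (2*(121/36))*(-7) = (121/18)*(-7) = -847/18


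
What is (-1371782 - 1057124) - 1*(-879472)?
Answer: -1549434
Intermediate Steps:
(-1371782 - 1057124) - 1*(-879472) = -2428906 + 879472 = -1549434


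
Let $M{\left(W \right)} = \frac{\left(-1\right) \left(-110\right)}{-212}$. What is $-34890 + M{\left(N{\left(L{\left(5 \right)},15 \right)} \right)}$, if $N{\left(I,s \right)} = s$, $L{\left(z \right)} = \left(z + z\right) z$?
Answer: $- \frac{3698395}{106} \approx -34891.0$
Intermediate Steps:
$L{\left(z \right)} = 2 z^{2}$ ($L{\left(z \right)} = 2 z z = 2 z^{2}$)
$M{\left(W \right)} = - \frac{55}{106}$ ($M{\left(W \right)} = 110 \left(- \frac{1}{212}\right) = - \frac{55}{106}$)
$-34890 + M{\left(N{\left(L{\left(5 \right)},15 \right)} \right)} = -34890 - \frac{55}{106} = - \frac{3698395}{106}$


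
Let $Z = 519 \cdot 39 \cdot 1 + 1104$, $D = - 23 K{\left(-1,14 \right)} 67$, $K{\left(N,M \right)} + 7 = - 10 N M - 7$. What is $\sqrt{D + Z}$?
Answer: $i \sqrt{172821} \approx 415.72 i$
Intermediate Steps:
$K{\left(N,M \right)} = -14 - 10 M N$ ($K{\left(N,M \right)} = -7 + \left(- 10 N M - 7\right) = -7 - \left(7 + 10 M N\right) = -14 - 10 M N$)
$D = -194166$ ($D = - 23 \left(-14 - 140 \left(-1\right)\right) 67 = - 23 \left(-14 + 140\right) 67 = \left(-23\right) 126 \cdot 67 = \left(-2898\right) 67 = -194166$)
$Z = 21345$ ($Z = 519 \cdot 39 + 1104 = 20241 + 1104 = 21345$)
$\sqrt{D + Z} = \sqrt{-194166 + 21345} = \sqrt{-172821} = i \sqrt{172821}$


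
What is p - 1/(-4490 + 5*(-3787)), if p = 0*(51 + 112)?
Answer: 1/23425 ≈ 4.2689e-5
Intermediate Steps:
p = 0 (p = 0*163 = 0)
p - 1/(-4490 + 5*(-3787)) = 0 - 1/(-4490 + 5*(-3787)) = 0 - 1/(-4490 - 18935) = 0 - 1/(-23425) = 0 - 1*(-1/23425) = 0 + 1/23425 = 1/23425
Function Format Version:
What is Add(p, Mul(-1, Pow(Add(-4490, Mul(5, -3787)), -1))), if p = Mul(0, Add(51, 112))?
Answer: Rational(1, 23425) ≈ 4.2689e-5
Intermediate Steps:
p = 0 (p = Mul(0, 163) = 0)
Add(p, Mul(-1, Pow(Add(-4490, Mul(5, -3787)), -1))) = Add(0, Mul(-1, Pow(Add(-4490, Mul(5, -3787)), -1))) = Add(0, Mul(-1, Pow(Add(-4490, -18935), -1))) = Add(0, Mul(-1, Pow(-23425, -1))) = Add(0, Mul(-1, Rational(-1, 23425))) = Add(0, Rational(1, 23425)) = Rational(1, 23425)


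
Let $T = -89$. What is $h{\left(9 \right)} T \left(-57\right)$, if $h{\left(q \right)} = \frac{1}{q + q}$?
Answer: $\frac{1691}{6} \approx 281.83$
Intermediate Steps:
$h{\left(q \right)} = \frac{1}{2 q}$
$h{\left(9 \right)} T \left(-57\right) = \frac{1}{2 \cdot 9} \left(-89\right) \left(-57\right) = \frac{1}{2} \cdot \frac{1}{9} \left(-89\right) \left(-57\right) = \frac{1}{18} \left(-89\right) \left(-57\right) = \left(- \frac{89}{18}\right) \left(-57\right) = \frac{1691}{6}$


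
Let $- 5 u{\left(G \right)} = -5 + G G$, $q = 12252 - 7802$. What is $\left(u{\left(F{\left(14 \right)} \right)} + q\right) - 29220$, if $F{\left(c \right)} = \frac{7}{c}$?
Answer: $- \frac{495381}{20} \approx -24769.0$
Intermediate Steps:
$q = 4450$
$u{\left(G \right)} = 1 - \frac{G^{2}}{5}$ ($u{\left(G \right)} = - \frac{-5 + G G}{5} = - \frac{-5 + G^{2}}{5} = 1 - \frac{G^{2}}{5}$)
$\left(u{\left(F{\left(14 \right)} \right)} + q\right) - 29220 = \left(\left(1 - \frac{\left(\frac{7}{14}\right)^{2}}{5}\right) + 4450\right) - 29220 = \left(\left(1 - \frac{\left(7 \cdot \frac{1}{14}\right)^{2}}{5}\right) + 4450\right) - 29220 = \left(\left(1 - \frac{1}{5 \cdot 4}\right) + 4450\right) - 29220 = \left(\left(1 - \frac{1}{20}\right) + 4450\right) - 29220 = \left(\frac{19}{20} + 4450\right) - 29220 = \frac{89019}{20} - 29220 = - \frac{495381}{20}$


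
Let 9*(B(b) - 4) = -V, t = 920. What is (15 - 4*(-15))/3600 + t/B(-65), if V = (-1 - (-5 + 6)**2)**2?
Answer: 12421/48 ≈ 258.77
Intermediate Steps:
V = 4 (V = (-1 - 1*1**2)**2 = (-1 - 1*1)**2 = (-1 - 1)**2 = (-2)**2 = 4)
B(b) = 32/9 (B(b) = 4 + (-1*4)/9 = 4 + (1/9)*(-4) = 4 - 4/9 = 32/9)
(15 - 4*(-15))/3600 + t/B(-65) = (15 - 4*(-15))/3600 + 920/(32/9) = (15 + 60)*(1/3600) + 920*(9/32) = 75*(1/3600) + 1035/4 = 1/48 + 1035/4 = 12421/48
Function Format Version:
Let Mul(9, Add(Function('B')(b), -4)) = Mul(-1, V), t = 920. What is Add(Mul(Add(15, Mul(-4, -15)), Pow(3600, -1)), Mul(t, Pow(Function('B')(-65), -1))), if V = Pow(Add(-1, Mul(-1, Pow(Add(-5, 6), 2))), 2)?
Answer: Rational(12421, 48) ≈ 258.77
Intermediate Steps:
V = 4 (V = Pow(Add(-1, Mul(-1, Pow(1, 2))), 2) = Pow(Add(-1, Mul(-1, 1)), 2) = Pow(Add(-1, -1), 2) = Pow(-2, 2) = 4)
Function('B')(b) = Rational(32, 9) (Function('B')(b) = Add(4, Mul(Rational(1, 9), Mul(-1, 4))) = Add(4, Mul(Rational(1, 9), -4)) = Add(4, Rational(-4, 9)) = Rational(32, 9))
Add(Mul(Add(15, Mul(-4, -15)), Pow(3600, -1)), Mul(t, Pow(Function('B')(-65), -1))) = Add(Mul(Add(15, Mul(-4, -15)), Pow(3600, -1)), Mul(920, Pow(Rational(32, 9), -1))) = Add(Mul(Add(15, 60), Rational(1, 3600)), Mul(920, Rational(9, 32))) = Add(Mul(75, Rational(1, 3600)), Rational(1035, 4)) = Add(Rational(1, 48), Rational(1035, 4)) = Rational(12421, 48)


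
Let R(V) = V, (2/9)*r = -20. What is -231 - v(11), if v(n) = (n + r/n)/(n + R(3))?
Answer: -35605/154 ≈ -231.20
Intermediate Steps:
r = -90 (r = (9/2)*(-20) = -90)
v(n) = (n - 90/n)/(3 + n) (v(n) = (n - 90/n)/(n + 3) = (n - 90/n)/(3 + n))
-231 - v(11) = -231 - (-90 + 11²)/(11*(3 + 11)) = -231 - (-90 + 121)/(11*14) = -231 - 31/(11*14) = -231 - 1*31/154 = -231 - 31/154 = -35605/154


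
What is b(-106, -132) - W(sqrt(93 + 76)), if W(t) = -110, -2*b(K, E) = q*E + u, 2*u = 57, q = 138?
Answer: 36815/4 ≈ 9203.8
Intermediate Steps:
u = 57/2 (u = (1/2)*57 = 57/2 ≈ 28.500)
b(K, E) = -57/4 - 69*E (b(K, E) = -(138*E + 57/2)/2 = -(57/2 + 138*E)/2 = -57/4 - 69*E)
b(-106, -132) - W(sqrt(93 + 76)) = (-57/4 - 69*(-132)) - 1*(-110) = (-57/4 + 9108) + 110 = 36375/4 + 110 = 36815/4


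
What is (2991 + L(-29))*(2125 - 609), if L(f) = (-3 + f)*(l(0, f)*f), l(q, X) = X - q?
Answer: -36264236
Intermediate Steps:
L(f) = f²*(-3 + f) (L(f) = (-3 + f)*((f - 1*0)*f) = (-3 + f)*((f + 0)*f) = (-3 + f)*(f*f) = (-3 + f)*f² = f²*(-3 + f))
(2991 + L(-29))*(2125 - 609) = (2991 + (-29)²*(-3 - 29))*(2125 - 609) = (2991 + 841*(-32))*1516 = (2991 - 26912)*1516 = -23921*1516 = -36264236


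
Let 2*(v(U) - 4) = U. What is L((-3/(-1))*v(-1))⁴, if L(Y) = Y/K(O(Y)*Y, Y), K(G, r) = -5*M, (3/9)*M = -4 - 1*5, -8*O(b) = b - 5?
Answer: 2401/65610000 ≈ 3.6595e-5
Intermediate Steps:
O(b) = 5/8 - b/8 (O(b) = -(b - 5)/8 = -(-5 + b)/8 = 5/8 - b/8)
v(U) = 4 + U/2
M = -27 (M = 3*(-4 - 1*5) = 3*(-4 - 5) = 3*(-9) = -27)
K(G, r) = 135 (K(G, r) = -5*(-27) = 135)
L(Y) = Y/135
L((-3/(-1))*v(-1))⁴ = (((-3/(-1))*(4 + (½)*(-1)))/135)⁴ = (((-3*(-1))*(4 - ½))/135)⁴ = ((3*(7/2))/135)⁴ = ((1/135)*(21/2))⁴ = (7/90)⁴ = 2401/65610000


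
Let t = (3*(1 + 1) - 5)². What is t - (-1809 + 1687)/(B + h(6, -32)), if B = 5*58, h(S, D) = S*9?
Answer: 233/172 ≈ 1.3547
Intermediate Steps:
h(S, D) = 9*S
B = 290
t = 1 (t = (3*2 - 5)² = (6 - 5)² = 1² = 1)
t - (-1809 + 1687)/(B + h(6, -32)) = 1 - (-1809 + 1687)/(290 + 9*6) = 1 - (-122)/(290 + 54) = 1 - (-122)/344 = 1 - 1*(-61/172) = 1 + 61/172 = 233/172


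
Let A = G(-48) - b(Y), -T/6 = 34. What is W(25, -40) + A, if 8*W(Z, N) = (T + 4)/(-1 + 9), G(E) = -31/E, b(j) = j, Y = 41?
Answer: -2087/48 ≈ -43.479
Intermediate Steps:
T = -204 (T = -6*34 = -204)
A = -1937/48 (A = -31/(-48) - 1*41 = -31*(-1/48) - 41 = 31/48 - 41 = -1937/48 ≈ -40.354)
W(Z, N) = -25/8 (W(Z, N) = ((-204 + 4)/(-1 + 9))/8 = (-200/8)/8 = (-200*⅛)/8 = (⅛)*(-25) = -25/8)
W(25, -40) + A = -25/8 - 1937/48 = -2087/48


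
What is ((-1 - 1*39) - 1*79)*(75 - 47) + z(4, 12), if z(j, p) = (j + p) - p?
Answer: -3328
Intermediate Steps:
z(j, p) = j
((-1 - 1*39) - 1*79)*(75 - 47) + z(4, 12) = ((-1 - 1*39) - 1*79)*(75 - 47) + 4 = ((-1 - 39) - 79)*28 + 4 = (-40 - 79)*28 + 4 = -119*28 + 4 = -3332 + 4 = -3328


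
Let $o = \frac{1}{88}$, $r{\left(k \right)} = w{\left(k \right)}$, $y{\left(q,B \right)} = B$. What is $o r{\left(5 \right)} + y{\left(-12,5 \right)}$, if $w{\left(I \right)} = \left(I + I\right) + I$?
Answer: $\frac{455}{88} \approx 5.1705$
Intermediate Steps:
$w{\left(I \right)} = 3 I$ ($w{\left(I \right)} = 2 I + I = 3 I$)
$r{\left(k \right)} = 3 k$
$o = \frac{1}{88} \approx 0.011364$
$o r{\left(5 \right)} + y{\left(-12,5 \right)} = \frac{3 \cdot 5}{88} + 5 = \frac{1}{88} \cdot 15 + 5 = \frac{15}{88} + 5 = \frac{455}{88}$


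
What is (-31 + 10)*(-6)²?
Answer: -756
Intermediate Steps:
(-31 + 10)*(-6)² = -21*36 = -756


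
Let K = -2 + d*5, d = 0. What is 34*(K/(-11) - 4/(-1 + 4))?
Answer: -1292/33 ≈ -39.151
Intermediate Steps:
K = -2 (K = -2 + 0*5 = -2 + 0 = -2)
34*(K/(-11) - 4/(-1 + 4)) = 34*(-2/(-11) - 4/(-1 + 4)) = 34*(-2*(-1/11) - 4/3) = 34*(2/11 - 4*⅓) = 34*(2/11 - 4/3) = 34*(-38/33) = -1292/33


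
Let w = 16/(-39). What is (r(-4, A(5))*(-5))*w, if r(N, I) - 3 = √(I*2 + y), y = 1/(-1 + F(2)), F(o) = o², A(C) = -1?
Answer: 80/13 + 80*I*√15/117 ≈ 6.1538 + 2.6482*I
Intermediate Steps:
w = -16/39 (w = 16*(-1/39) = -16/39 ≈ -0.41026)
y = ⅓ (y = 1/(-1 + 2²) = 1/(-1 + 4) = 1/3 = ⅓ ≈ 0.33333)
r(N, I) = 3 + √(⅓ + 2*I) (r(N, I) = 3 + √(I*2 + ⅓) = 3 + √(2*I + ⅓) = 3 + √(⅓ + 2*I))
(r(-4, A(5))*(-5))*w = ((3 + √(3 + 18*(-1))/3)*(-5))*(-16/39) = ((3 + √(3 - 18)/3)*(-5))*(-16/39) = ((3 + √(-15)/3)*(-5))*(-16/39) = ((3 + (I*√15)/3)*(-5))*(-16/39) = ((3 + I*√15/3)*(-5))*(-16/39) = (-15 - 5*I*√15/3)*(-16/39) = 80/13 + 80*I*√15/117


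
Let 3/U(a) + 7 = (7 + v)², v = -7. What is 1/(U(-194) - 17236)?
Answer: -7/120655 ≈ -5.8017e-5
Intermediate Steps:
U(a) = -3/7 (U(a) = 3/(-7 + (7 - 7)²) = 3/(-7 + 0²) = 3/(-7 + 0) = 3/(-7) = 3*(-⅐) = -3/7)
1/(U(-194) - 17236) = 1/(-3/7 - 17236) = 1/(-120655/7) = -7/120655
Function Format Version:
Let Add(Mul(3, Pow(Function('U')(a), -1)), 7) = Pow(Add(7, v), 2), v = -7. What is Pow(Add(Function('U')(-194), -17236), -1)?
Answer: Rational(-7, 120655) ≈ -5.8017e-5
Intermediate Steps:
Function('U')(a) = Rational(-3, 7) (Function('U')(a) = Mul(3, Pow(Add(-7, Pow(Add(7, -7), 2)), -1)) = Mul(3, Pow(Add(-7, Pow(0, 2)), -1)) = Mul(3, Pow(Add(-7, 0), -1)) = Mul(3, Pow(-7, -1)) = Mul(3, Rational(-1, 7)) = Rational(-3, 7))
Pow(Add(Function('U')(-194), -17236), -1) = Pow(Add(Rational(-3, 7), -17236), -1) = Pow(Rational(-120655, 7), -1) = Rational(-7, 120655)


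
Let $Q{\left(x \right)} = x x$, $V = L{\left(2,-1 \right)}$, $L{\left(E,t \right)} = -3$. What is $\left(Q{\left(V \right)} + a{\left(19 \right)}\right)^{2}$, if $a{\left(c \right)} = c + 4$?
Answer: $1024$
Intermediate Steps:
$V = -3$
$a{\left(c \right)} = 4 + c$
$Q{\left(x \right)} = x^{2}$
$\left(Q{\left(V \right)} + a{\left(19 \right)}\right)^{2} = \left(\left(-3\right)^{2} + \left(4 + 19\right)\right)^{2} = \left(9 + 23\right)^{2} = 32^{2} = 1024$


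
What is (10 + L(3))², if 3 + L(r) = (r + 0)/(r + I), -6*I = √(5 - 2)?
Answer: 734557/11449 + 10284*√3/11449 ≈ 65.715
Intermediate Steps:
I = -√3/6 (I = -√(5 - 2)/6 = -√3/6 ≈ -0.28868)
L(r) = -3 + r/(r - √3/6) (L(r) = -3 + (r + 0)/(r - √3/6) = -3 + r/(r - √3/6))
(10 + L(3))² = (10 + 3*(√3 - 4*3)/(-√3 + 6*3))² = (10 + 3*(√3 - 12)/(-√3 + 18))² = (10 + 3*(-12 + √3)/(18 - √3))²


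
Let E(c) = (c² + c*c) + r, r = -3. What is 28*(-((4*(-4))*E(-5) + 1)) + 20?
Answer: 21048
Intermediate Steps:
E(c) = -3 + 2*c² (E(c) = (c² + c*c) - 3 = (c² + c²) - 3 = 2*c² - 3 = -3 + 2*c²)
28*(-((4*(-4))*E(-5) + 1)) + 20 = 28*(-((4*(-4))*(-3 + 2*(-5)²) + 1)) + 20 = 28*(-(-16*(-3 + 2*25) + 1)) + 20 = 28*(-(-16*(-3 + 50) + 1)) + 20 = 28*(-(-16*47 + 1)) + 20 = 28*(-(-752 + 1)) + 20 = 28*(-1*(-751)) + 20 = 28*751 + 20 = 21028 + 20 = 21048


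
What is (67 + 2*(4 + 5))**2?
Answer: 7225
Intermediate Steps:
(67 + 2*(4 + 5))**2 = (67 + 2*9)**2 = (67 + 18)**2 = 85**2 = 7225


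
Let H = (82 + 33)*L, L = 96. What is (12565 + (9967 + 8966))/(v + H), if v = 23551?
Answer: 31498/34591 ≈ 0.91058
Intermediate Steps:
H = 11040 (H = (82 + 33)*96 = 115*96 = 11040)
(12565 + (9967 + 8966))/(v + H) = (12565 + (9967 + 8966))/(23551 + 11040) = (12565 + 18933)/34591 = 31498*(1/34591) = 31498/34591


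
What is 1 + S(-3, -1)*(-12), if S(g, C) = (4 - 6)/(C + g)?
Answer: -5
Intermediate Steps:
S(g, C) = -2/(C + g)
1 + S(-3, -1)*(-12) = 1 - 2/(-1 - 3)*(-12) = 1 - 2/(-4)*(-12) = 1 - 2*(-1/4)*(-12) = 1 + (1/2)*(-12) = 1 - 6 = -5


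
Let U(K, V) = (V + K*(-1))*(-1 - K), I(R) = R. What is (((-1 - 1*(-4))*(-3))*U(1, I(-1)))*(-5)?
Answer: 180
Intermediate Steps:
U(K, V) = (-1 - K)*(V - K) (U(K, V) = (V - K)*(-1 - K) = (-1 - K)*(V - K))
(((-1 - 1*(-4))*(-3))*U(1, I(-1)))*(-5) = (((-1 - 1*(-4))*(-3))*(1 + 1² - 1*(-1) - 1*1*(-1)))*(-5) = (((-1 + 4)*(-3))*(1 + 1 + 1 + 1))*(-5) = ((3*(-3))*4)*(-5) = -9*4*(-5) = -36*(-5) = 180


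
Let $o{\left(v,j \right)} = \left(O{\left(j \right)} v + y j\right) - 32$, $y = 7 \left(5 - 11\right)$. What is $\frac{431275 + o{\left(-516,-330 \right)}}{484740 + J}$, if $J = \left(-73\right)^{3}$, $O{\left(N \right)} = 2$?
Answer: $\frac{444071}{95723} \approx 4.6391$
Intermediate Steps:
$J = -389017$
$y = -42$ ($y = 7 \left(-6\right) = -42$)
$o{\left(v,j \right)} = -32 - 42 j + 2 v$ ($o{\left(v,j \right)} = \left(2 v - 42 j\right) - 32 = \left(- 42 j + 2 v\right) - 32 = -32 - 42 j + 2 v$)
$\frac{431275 + o{\left(-516,-330 \right)}}{484740 + J} = \frac{431275 - -12796}{484740 - 389017} = \frac{431275 - -12796}{95723} = \left(431275 + 12796\right) \frac{1}{95723} = 444071 \cdot \frac{1}{95723} = \frac{444071}{95723}$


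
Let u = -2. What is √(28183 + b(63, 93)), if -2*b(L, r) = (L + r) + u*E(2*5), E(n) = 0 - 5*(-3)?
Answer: 2*√7030 ≈ 167.69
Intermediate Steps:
E(n) = 15 (E(n) = 0 + 15 = 15)
b(L, r) = 15 - L/2 - r/2 (b(L, r) = -((L + r) - 2*15)/2 = -((L + r) - 30)/2 = -(-30 + L + r)/2 = 15 - L/2 - r/2)
√(28183 + b(63, 93)) = √(28183 + (15 - ½*63 - ½*93)) = √(28183 + (15 - 63/2 - 93/2)) = √(28183 - 63) = √28120 = 2*√7030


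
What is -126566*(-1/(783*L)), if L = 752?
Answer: 63283/294408 ≈ 0.21495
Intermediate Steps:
-126566*(-1/(783*L)) = -126566/(752*(-783)) = -126566/(-588816) = -126566*(-1/588816) = 63283/294408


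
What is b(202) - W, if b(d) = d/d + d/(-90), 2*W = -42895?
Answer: 1930163/90 ≈ 21446.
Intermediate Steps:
W = -42895/2 (W = (½)*(-42895) = -42895/2 ≈ -21448.)
b(d) = 1 - d/90 (b(d) = 1 + d*(-1/90) = 1 - d/90)
b(202) - W = (1 - 1/90*202) - 1*(-42895/2) = (1 - 101/45) + 42895/2 = -56/45 + 42895/2 = 1930163/90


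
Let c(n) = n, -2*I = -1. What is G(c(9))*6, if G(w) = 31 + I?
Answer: 189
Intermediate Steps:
I = 1/2 (I = -1/2*(-1) = 1/2 ≈ 0.50000)
G(w) = 63/2 (G(w) = 31 + 1/2 = 63/2)
G(c(9))*6 = (63/2)*6 = 189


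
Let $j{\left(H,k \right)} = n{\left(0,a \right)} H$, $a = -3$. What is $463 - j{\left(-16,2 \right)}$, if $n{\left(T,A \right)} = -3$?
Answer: $415$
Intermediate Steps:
$j{\left(H,k \right)} = - 3 H$
$463 - j{\left(-16,2 \right)} = 463 - \left(-3\right) \left(-16\right) = 463 - 48 = 415$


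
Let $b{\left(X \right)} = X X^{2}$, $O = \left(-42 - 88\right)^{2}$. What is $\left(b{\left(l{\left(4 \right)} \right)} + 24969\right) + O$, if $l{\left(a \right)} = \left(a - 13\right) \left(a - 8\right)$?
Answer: $88525$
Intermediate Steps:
$O = 16900$ ($O = \left(-130\right)^{2} = 16900$)
$l{\left(a \right)} = \left(-13 + a\right) \left(-8 + a\right)$
$b{\left(X \right)} = X^{3}$
$\left(b{\left(l{\left(4 \right)} \right)} + 24969\right) + O = \left(\left(104 + 4^{2} - 84\right)^{3} + 24969\right) + 16900 = \left(\left(104 + 16 - 84\right)^{3} + 24969\right) + 16900 = \left(36^{3} + 24969\right) + 16900 = \left(46656 + 24969\right) + 16900 = 71625 + 16900 = 88525$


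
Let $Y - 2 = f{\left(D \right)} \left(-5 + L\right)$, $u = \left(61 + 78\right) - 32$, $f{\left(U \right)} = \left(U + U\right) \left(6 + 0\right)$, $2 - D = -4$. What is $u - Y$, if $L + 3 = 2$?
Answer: $537$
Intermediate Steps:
$D = 6$ ($D = 2 - -4 = 2 + 4 = 6$)
$L = -1$ ($L = -3 + 2 = -1$)
$f{\left(U \right)} = 12 U$ ($f{\left(U \right)} = 2 U 6 = 12 U$)
$u = 107$ ($u = 139 - 32 = 107$)
$Y = -430$ ($Y = 2 + 12 \cdot 6 \left(-5 - 1\right) = 2 + 72 \left(-6\right) = 2 - 432 = -430$)
$u - Y = 107 - -430 = 107 + 430 = 537$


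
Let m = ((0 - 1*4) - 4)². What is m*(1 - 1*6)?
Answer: -320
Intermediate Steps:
m = 64 (m = ((0 - 4) - 4)² = (-4 - 4)² = (-8)² = 64)
m*(1 - 1*6) = 64*(1 - 1*6) = 64*(1 - 6) = 64*(-5) = -320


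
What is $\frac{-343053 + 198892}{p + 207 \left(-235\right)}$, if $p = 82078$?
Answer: $- \frac{144161}{33433} \approx -4.3119$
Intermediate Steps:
$\frac{-343053 + 198892}{p + 207 \left(-235\right)} = \frac{-343053 + 198892}{82078 + 207 \left(-235\right)} = - \frac{144161}{82078 - 48645} = - \frac{144161}{33433}$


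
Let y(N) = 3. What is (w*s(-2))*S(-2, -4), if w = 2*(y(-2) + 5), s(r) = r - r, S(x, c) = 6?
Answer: 0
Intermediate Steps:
s(r) = 0
w = 16 (w = 2*(3 + 5) = 2*8 = 16)
(w*s(-2))*S(-2, -4) = (16*0)*6 = 0*6 = 0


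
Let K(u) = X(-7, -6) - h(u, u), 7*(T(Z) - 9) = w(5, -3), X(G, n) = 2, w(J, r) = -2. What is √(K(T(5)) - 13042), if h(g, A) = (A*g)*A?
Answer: 9*I*√406147/49 ≈ 117.05*I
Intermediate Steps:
h(g, A) = g*A²
T(Z) = 61/7 (T(Z) = 9 + (⅐)*(-2) = 9 - 2/7 = 61/7)
K(u) = 2 - u³ (K(u) = 2 - u*u² = 2 - u³)
√(K(T(5)) - 13042) = √((2 - (61/7)³) - 13042) = √((2 - 1*226981/343) - 13042) = √((2 - 226981/343) - 13042) = √(-226295/343 - 13042) = √(-4699701/343) = 9*I*√406147/49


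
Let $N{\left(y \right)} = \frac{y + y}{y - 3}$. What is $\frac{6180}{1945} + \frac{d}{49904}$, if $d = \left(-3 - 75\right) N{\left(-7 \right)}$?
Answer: $\frac{154097163}{48531640} \approx 3.1752$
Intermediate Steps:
$N{\left(y \right)} = \frac{2 y}{-3 + y}$
$d = - \frac{546}{5}$ ($d = \left(-3 - 75\right) 2 \left(-7\right) \frac{1}{-3 - 7} = - 78 \cdot 2 \left(-7\right) \frac{1}{-10} = - 78 \cdot 2 \left(-7\right) \left(- \frac{1}{10}\right) = \left(-78\right) \frac{7}{5} = - \frac{546}{5} \approx -109.2$)
$\frac{6180}{1945} + \frac{d}{49904} = \frac{6180}{1945} - \frac{546}{5 \cdot 49904} = 6180 \cdot \frac{1}{1945} - \frac{273}{124760} = \frac{1236}{389} - \frac{273}{124760} = \frac{154097163}{48531640}$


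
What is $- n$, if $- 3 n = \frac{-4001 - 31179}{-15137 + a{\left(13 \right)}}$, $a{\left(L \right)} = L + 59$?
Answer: $\frac{7036}{9039} \approx 0.7784$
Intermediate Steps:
$a{\left(L \right)} = 59 + L$
$n = - \frac{7036}{9039}$ ($n = - \frac{\left(-4001 - 31179\right) \frac{1}{-15137 + \left(59 + 13\right)}}{3} = - \frac{\left(-35180\right) \frac{1}{-15137 + 72}}{3} = - \frac{\left(-35180\right) \frac{1}{-15065}}{3} = - \frac{\left(-35180\right) \left(- \frac{1}{15065}\right)}{3} = \left(- \frac{1}{3}\right) \frac{7036}{3013} = - \frac{7036}{9039} \approx -0.7784$)
$- n = \left(-1\right) \left(- \frac{7036}{9039}\right) = \frac{7036}{9039}$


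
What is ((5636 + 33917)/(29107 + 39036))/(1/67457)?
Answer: 2668126721/68143 ≈ 39155.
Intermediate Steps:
((5636 + 33917)/(29107 + 39036))/(1/67457) = (39553/68143)/(1/67457) = (39553*(1/68143))*67457 = (39553/68143)*67457 = 2668126721/68143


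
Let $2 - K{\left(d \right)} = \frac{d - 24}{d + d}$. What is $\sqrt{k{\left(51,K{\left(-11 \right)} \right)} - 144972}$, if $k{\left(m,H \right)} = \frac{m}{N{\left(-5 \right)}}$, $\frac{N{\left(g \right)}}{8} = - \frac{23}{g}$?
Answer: $\frac{i \sqrt{1227031278}}{92} \approx 380.75 i$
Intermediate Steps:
$N{\left(g \right)} = - \frac{184}{g}$ ($N{\left(g \right)} = 8 \left(- \frac{23}{g}\right) = - \frac{184}{g}$)
$K{\left(d \right)} = 2 - \frac{-24 + d}{2 d}$ ($K{\left(d \right)} = 2 - \frac{d - 24}{d + d} = 2 - \frac{-24 + d}{2 d}$)
$k{\left(m,H \right)} = \frac{5 m}{184}$ ($k{\left(m,H \right)} = \frac{m}{\left(-184\right) \frac{1}{-5}} = \frac{m}{\left(-184\right) \left(- \frac{1}{5}\right)} = \frac{m}{\frac{184}{5}} = m \frac{5}{184} = \frac{5 m}{184}$)
$\sqrt{k{\left(51,K{\left(-11 \right)} \right)} - 144972} = \sqrt{\frac{5}{184} \cdot 51 - 144972} = \sqrt{\frac{255}{184} + \left(-226197 + 81225\right)} = \sqrt{\frac{255}{184} - 144972} = \sqrt{- \frac{26674593}{184}} = \frac{i \sqrt{1227031278}}{92}$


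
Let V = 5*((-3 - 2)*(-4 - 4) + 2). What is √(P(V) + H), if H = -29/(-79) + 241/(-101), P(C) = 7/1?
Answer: √317109397/7979 ≈ 2.2318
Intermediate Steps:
V = 210 (V = 5*(-5*(-8) + 2) = 5*(40 + 2) = 5*42 = 210)
P(C) = 7 (P(C) = 7*1 = 7)
H = -16110/7979 (H = -29*(-1/79) + 241*(-1/101) = 29/79 - 241/101 = -16110/7979 ≈ -2.0191)
√(P(V) + H) = √(7 - 16110/7979) = √(39743/7979) = √317109397/7979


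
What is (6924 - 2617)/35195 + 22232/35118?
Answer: 466854233/617989005 ≈ 0.75544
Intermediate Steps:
(6924 - 2617)/35195 + 22232/35118 = 4307*(1/35195) + 22232*(1/35118) = 4307/35195 + 11116/17559 = 466854233/617989005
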